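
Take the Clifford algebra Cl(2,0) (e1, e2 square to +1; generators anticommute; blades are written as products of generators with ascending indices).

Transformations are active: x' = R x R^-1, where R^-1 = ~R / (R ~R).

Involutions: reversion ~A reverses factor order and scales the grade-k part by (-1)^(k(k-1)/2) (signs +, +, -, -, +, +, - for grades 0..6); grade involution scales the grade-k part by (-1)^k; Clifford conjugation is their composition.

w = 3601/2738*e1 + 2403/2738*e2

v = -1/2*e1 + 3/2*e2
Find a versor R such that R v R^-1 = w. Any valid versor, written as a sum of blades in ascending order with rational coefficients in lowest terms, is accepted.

Why this works: both vectors square to 5/2, so q(v) = q(w) and R = v + w = 1116/1369*e1 + 3255/1369*e2 carries v to w — its own direction survives, the complement (v - w)/2 flips.
Answer: 1116/1369*e1 + 3255/1369*e2


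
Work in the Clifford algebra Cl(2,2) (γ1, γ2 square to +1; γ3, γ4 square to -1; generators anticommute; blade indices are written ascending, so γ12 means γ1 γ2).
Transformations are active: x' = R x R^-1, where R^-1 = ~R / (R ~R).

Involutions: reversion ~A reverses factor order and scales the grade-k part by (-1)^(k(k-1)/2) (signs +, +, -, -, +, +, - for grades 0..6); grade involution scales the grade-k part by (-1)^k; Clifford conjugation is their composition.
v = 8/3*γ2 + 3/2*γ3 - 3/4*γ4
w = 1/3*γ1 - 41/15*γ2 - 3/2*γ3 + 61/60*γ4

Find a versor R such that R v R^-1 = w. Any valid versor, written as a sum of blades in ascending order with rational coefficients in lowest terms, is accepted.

Since q(v) = q(w) = 619/144, the sum R = v + w = 1/3*γ1 - 1/15*γ2 + 4/15*γ4 does the job whenever invertible.
Answer: 1/3*γ1 - 1/15*γ2 + 4/15*γ4


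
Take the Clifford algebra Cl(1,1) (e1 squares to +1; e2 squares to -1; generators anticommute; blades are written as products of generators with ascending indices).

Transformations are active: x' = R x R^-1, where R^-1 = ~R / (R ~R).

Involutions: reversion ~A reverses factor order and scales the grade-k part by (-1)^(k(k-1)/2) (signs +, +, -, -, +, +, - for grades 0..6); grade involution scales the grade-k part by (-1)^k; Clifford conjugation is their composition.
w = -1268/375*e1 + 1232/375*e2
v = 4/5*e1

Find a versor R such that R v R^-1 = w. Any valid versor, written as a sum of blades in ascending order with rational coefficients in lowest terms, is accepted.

Sketch: the shared square 16/25 makes R = v + w = -968/375*e1 + 1232/375*e2 the natural versor; its sandwich fixes that direction, negates (v - w)/2, and sends v to w.
Answer: -968/375*e1 + 1232/375*e2


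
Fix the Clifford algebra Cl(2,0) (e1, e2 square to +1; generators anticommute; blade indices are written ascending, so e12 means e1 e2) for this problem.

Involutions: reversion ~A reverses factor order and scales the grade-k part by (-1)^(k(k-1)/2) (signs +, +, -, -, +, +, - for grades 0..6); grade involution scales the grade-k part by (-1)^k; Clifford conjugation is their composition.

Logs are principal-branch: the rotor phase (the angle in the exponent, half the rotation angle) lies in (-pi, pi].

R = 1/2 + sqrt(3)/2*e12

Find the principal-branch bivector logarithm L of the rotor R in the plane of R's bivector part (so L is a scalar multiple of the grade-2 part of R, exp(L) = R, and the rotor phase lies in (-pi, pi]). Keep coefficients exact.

The scalar part of R is 1/2, so the principal-branch rotor phase is pinned; divide the bivector part by its sine to get the unit plane — L is the phase times that plane.
Concretely: cos(phase) = 1/2 gives phase = ±pi/3, and since phase/sin(phase) is even the sign is immaterial: L = (phase/sin(phase)) * <R>_2 = (2*sqrt(3)*pi/9) * <R>_2.
Answer: pi/3*e12


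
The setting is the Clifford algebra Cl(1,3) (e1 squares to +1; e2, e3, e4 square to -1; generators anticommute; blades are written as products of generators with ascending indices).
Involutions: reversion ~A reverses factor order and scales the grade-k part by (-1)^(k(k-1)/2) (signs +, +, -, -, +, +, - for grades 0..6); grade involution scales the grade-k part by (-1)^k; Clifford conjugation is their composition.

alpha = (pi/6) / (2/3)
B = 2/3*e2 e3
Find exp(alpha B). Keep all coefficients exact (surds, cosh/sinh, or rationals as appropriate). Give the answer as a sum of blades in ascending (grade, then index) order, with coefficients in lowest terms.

B^2 = (2/3)^2*(e2 e3)^2 = 4/9*(-1) = -4/9 (a basis 2-blade squares to minus the product of its generators' squares).
B^2 = -4/9 — the series telescopes trigonometrically here: l = 2/3, alpha*l = pi/6, so exp(alpha B) = cos(pi/6) + (sin(pi/6)/(2/3))*B = sqrt(3)/2 + (3/4)*B.
Answer: sqrt(3)/2 + 1/2*e2 e3


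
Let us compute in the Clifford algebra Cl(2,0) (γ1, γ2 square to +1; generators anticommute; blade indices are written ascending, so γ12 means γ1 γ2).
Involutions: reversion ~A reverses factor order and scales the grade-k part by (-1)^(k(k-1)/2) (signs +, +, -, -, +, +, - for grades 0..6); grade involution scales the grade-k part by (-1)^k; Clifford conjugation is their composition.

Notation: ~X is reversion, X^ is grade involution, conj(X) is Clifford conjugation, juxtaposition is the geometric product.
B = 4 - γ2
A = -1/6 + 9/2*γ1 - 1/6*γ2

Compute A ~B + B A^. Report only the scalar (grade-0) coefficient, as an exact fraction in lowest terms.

first term: -1/2 + 18*γ1 - 1/2*γ2 - 9/2*γ12
second term: -5/6 - 18*γ1 + 5/6*γ2 - 9/2*γ12
Answer: -4/3


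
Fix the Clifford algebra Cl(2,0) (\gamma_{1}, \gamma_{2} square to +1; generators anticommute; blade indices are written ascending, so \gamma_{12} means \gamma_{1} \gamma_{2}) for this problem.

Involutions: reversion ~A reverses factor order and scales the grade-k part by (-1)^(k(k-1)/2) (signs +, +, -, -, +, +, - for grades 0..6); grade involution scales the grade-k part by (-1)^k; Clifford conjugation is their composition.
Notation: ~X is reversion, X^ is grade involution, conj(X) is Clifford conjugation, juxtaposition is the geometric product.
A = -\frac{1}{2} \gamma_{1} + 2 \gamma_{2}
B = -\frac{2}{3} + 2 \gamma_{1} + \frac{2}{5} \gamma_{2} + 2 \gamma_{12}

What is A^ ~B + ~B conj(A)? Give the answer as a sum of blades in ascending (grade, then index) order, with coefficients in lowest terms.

first term: \frac{1}{5} - \frac{13}{3} \gamma_{1} + \frac{1}{3} \gamma_{2} + \frac{21}{5} \gamma_{12}
second term: \frac{1}{5} + \frac{11}{3} \gamma_{1} + \frac{7}{3} \gamma_{2} - \frac{21}{5} \gamma_{12}
Answer: \frac{2}{5} - \frac{2}{3} \gamma_{1} + \frac{8}{3} \gamma_{2}


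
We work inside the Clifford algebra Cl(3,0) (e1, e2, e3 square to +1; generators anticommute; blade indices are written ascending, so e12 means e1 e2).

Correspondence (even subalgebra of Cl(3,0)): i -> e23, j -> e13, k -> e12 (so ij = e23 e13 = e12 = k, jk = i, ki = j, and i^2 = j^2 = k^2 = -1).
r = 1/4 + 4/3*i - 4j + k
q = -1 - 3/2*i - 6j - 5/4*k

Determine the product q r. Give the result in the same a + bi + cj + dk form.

In blades: q = -1 - 5/4*e12 - 6*e13 - 3/2*e23, r = 1/4 + e12 - 4*e13 + 4/3*e23.
Distribute q over r term by term (generator squares from the signature, products reordered to ascending indices): (-1)*r = -1/4 - e12 + 4*e13 - 4/3*e23; (-5/4*e12)*r = 5/4 - 5/16*e12 - 5/3*e13 - 5*e23; (-6*e13)*r = -24 + 8*e12 - 3/2*e13 - 6*e23; (-3/2*e23)*r = 2 + 6*e12 + 3/2*e13 - 3/8*e23.
Sum: -21 + 203/16*e12 + 7/3*e13 - 305/24*e23; translating back through the correspondence:
Answer: -21 - 305/24*i + 7/3*j + 203/16*k


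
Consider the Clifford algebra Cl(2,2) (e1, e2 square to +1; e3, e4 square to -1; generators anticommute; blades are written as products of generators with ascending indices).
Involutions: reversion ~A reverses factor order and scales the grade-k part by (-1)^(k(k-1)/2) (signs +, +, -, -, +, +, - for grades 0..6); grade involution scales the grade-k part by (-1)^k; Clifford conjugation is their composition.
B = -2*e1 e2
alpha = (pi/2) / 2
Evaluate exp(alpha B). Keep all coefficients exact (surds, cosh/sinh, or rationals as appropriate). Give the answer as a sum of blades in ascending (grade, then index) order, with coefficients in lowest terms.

B^2 = (-2)^2*(e1 e2)^2 = 4*(-1) = -4 (a basis 2-blade squares to minus the product of its generators' squares).
B^2 = -4 — B^2 < 0, so the exponential closes trigonometrically: l = 2, alpha*l = pi/2, so exp(alpha B) = cos(pi/2) + (sin(pi/2)/2)*B = 0 + (1/2)*B.
Answer: -e1 e2


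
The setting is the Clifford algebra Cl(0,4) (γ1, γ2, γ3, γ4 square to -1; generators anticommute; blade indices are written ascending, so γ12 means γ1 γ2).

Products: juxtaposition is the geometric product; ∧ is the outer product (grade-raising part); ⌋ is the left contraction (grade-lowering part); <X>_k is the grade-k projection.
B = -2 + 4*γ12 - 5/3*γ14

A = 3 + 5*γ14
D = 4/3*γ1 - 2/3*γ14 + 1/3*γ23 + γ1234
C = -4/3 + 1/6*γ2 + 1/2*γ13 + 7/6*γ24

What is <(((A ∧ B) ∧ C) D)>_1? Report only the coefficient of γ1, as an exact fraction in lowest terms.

step 1: -6 + 12*γ12 - 15*γ14
step 2: 8 - γ2 - 16*γ12 - 3*γ13 + 20*γ14 - 7*γ24 + 5/2*γ124
step 3: 40/3 + 32/3*γ1 - 23*γ2 - 37/6*γ3 + 80/3*γ4 - 13/3*γ12 - 5/3*γ13 - 16/3*γ14 - 52/3*γ23 + 13/3*γ24 + 61/3*γ34 - 10*γ124 - 11/6*γ134 + 44/3*γ1234
step 4: 32/3*γ1 - 23*γ2 - 37/6*γ3 + 80/3*γ4
Answer: 32/3


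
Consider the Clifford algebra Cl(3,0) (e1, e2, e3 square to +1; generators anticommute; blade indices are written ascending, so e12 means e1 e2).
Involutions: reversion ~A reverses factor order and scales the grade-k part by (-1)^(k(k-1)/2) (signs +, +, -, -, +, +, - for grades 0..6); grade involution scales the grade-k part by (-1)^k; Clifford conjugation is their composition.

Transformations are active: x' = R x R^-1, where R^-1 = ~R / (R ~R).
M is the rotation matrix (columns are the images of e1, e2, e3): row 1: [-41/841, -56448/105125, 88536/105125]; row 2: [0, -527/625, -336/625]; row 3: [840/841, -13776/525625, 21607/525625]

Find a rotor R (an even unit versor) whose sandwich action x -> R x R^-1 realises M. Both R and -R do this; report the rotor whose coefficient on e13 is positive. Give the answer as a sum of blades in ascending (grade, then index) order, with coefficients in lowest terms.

Method: write R = a + b12*e12 + b13*e13 + b23*e23 with a^2 + b12^2 + b13^2 + b23^2 = 1 (so R^-1 = ~R). Expanding the columns R e_j ~R gives tr M = 4a^2 - 1 and, from the antisymmetric part, M21 - M12 = -4a*b12, M13 - M31 = 4a*b13, M32 - M23 = -4a*b23.
Here tr M = -17889/21025, so a^2 = (1 + tr M)/4 = 784/21025 and a = ±28/145. Taking a = 28/145: M21 - M12 = 56448/105125, M13 - M31 = -16464/105125, M32 - M23 = 10752/21025, giving b12 = -504/725, b13 = -147/725, b23 = -96/145, i.e. R = 28/145 - 504/725*e12 - 147/725*e13 - 96/145*e23.
Its e13 coefficient is negative, so report the other preimage -R.
Answer: -28/145 + 504/725*e12 + 147/725*e13 + 96/145*e23. Why the constraint matters: R and -R act identically through the sandwich — M has trace -17889/21025 either way — so only the sign condition on e13 picks one of the two preimages.


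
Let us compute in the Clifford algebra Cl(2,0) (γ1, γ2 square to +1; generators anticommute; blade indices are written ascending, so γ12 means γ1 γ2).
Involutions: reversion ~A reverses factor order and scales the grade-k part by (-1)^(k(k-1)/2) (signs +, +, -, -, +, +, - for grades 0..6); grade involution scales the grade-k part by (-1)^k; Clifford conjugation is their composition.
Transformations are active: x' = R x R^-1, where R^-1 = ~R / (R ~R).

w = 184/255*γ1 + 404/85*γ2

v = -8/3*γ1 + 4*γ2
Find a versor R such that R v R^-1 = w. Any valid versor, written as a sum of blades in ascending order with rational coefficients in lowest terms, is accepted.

Here q(v) = q(w) = 208/9; the classical choice R = v + w = -496/255*γ1 + 744/85*γ2 then realises v -> w under the sandwich.
Answer: -496/255*γ1 + 744/85*γ2


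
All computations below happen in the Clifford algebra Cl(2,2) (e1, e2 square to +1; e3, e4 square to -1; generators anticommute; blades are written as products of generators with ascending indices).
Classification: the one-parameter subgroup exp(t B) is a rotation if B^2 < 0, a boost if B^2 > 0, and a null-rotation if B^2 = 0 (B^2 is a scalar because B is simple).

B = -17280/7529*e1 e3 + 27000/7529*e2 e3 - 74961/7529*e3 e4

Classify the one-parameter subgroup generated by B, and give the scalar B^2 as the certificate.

B^2 term by term: the squares give (-17280/7529)^2*(e1 e3)^2 + (27000/7529)^2*(e2 e3)^2 + (-74961/7529)^2*(e3 e4)^2 = 298598400/56685841*(+1) + 729000000/56685841*(+1) + 5619151521/56685841*(-1) = -81 (each basis 2-blade squares to minus the product of its generators' squares); cross terms between blades sharing an index anticommute and cancel. So B^2 = -81.
Answer: rotation, certificate B^2 = -81. Note: conjugating B changes its blade decomposition but never the scalar B^2 = -81, whose sign settles the classification.


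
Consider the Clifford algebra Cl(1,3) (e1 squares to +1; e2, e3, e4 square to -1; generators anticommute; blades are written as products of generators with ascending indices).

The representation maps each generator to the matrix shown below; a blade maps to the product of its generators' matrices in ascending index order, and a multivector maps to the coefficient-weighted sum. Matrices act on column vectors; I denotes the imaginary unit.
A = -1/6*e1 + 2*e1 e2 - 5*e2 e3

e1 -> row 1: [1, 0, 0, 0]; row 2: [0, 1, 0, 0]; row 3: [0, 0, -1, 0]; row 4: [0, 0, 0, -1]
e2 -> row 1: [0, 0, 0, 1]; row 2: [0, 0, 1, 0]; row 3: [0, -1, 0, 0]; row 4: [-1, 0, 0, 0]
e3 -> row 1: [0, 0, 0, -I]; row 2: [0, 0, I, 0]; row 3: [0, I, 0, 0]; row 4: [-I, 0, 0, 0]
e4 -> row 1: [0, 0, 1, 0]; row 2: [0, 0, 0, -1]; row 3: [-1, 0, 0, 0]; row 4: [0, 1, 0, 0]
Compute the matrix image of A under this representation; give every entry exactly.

Bivector images (products of the table entries): rho(e1 e2) = rho(e1)rho(e2) = row 1: [0, 0, 0, 1]; row 2: [0, 0, 1, 0]; row 3: [0, 1, 0, 0]; row 4: [1, 0, 0, 0]; rho(e2 e3) = rho(e2)rho(e3) = row 1: [-I, 0, 0, 0]; row 2: [0, I, 0, 0]; row 3: [0, 0, -I, 0]; row 4: [0, 0, 0, I].
M = (-1/6)*rho(e1) + (2)*rho(e1 e2) + (-5)*rho(e2 e3), summed entrywise:
Answer: row 1: [-1/6 + 5*I, 0, 0, 2]; row 2: [0, -1/6 - 5*I, 2, 0]; row 3: [0, 2, 1/6 + 5*I, 0]; row 4: [2, 0, 0, 1/6 - 5*I]


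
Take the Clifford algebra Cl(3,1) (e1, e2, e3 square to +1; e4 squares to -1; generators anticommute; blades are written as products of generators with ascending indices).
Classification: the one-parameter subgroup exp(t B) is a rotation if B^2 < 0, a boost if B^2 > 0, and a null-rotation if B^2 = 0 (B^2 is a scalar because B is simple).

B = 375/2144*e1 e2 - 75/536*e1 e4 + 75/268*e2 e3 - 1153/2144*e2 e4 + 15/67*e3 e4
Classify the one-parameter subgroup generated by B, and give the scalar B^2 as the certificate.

B^2 term by term: the squares give (375/2144)^2*(e1 e2)^2 + (-75/536)^2*(e1 e4)^2 + (75/268)^2*(e2 e3)^2 + (-1153/2144)^2*(e2 e4)^2 + (15/67)^2*(e3 e4)^2 = 140625/4596736*(-1) + 5625/287296*(+1) + 5625/71824*(-1) + 1329409/4596736*(+1) + 225/4489*(+1) = 1/4 (each basis 2-blade squares to minus the product of its generators' squares); cross terms between blades sharing an index anticommute and cancel; the commuting (index-disjoint) pairs give grade-4 terms 2*c*c'*(blade product), which cancel blade by blade — e1 e2 e3 e4: 5625/71824 - 5625/71824 = 0 — confirming B is simple. So B^2 = 1/4.
Answer: boost, certificate B^2 = 1/4. One invariant decides it: the square 1/4 survives every conjugation, and its sign is exactly the classification.


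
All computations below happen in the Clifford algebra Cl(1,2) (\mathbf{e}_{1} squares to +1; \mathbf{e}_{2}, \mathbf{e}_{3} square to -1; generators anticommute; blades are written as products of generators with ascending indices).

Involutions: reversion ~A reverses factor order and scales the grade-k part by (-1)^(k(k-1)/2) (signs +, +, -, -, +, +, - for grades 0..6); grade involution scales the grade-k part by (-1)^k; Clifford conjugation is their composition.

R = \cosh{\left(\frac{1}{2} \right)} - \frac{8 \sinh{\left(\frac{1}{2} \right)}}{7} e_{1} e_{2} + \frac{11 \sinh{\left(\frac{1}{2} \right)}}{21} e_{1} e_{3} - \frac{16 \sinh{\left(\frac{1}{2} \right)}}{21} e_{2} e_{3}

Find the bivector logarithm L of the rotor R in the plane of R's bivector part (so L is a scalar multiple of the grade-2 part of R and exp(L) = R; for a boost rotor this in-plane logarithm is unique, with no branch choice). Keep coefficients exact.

The scalar part of R is \cosh{\left(\frac{1}{2} \right)}, so cosh pins the rapidity up to sign — the sign comes from the bivector part; dividing that part by sinh of the rapidity yields the plane, and the in-plane L = rapidity * plane is unique because the two sign choices cancel.
Concretely: cosh(rapidity) = \cosh{\left(\frac{1}{2} \right)} gives rapidity = ±\frac{1}{2}, and since rapidity/sinh(rapidity) is even the sign is immaterial: L = (rapidity/sinh(rapidity)) * <R>_2 = (\frac{1}{2 \sinh{\left(\frac{1}{2} \right)}}) * <R>_2.
Answer: - \frac{4}{7} e_{1} e_{2} + \frac{11}{42} e_{1} e_{3} - \frac{8}{21} e_{2} e_{3}


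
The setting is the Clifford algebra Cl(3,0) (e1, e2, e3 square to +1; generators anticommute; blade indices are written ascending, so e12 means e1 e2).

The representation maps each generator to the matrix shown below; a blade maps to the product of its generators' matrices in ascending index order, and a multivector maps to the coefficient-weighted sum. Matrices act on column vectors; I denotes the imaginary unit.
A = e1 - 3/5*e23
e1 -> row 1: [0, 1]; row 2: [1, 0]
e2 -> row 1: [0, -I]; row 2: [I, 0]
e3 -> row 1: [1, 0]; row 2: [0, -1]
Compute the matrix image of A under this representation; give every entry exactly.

Bivector images (products of the table entries): rho(e23) = rho(e2)rho(e3) = row 1: [0, I]; row 2: [I, 0].
M = (1)*rho(e1) + (-3/5)*rho(e23), summed entrywise:
Answer: row 1: [0, 1 - 3*I/5]; row 2: [1 - 3*I/5, 0]


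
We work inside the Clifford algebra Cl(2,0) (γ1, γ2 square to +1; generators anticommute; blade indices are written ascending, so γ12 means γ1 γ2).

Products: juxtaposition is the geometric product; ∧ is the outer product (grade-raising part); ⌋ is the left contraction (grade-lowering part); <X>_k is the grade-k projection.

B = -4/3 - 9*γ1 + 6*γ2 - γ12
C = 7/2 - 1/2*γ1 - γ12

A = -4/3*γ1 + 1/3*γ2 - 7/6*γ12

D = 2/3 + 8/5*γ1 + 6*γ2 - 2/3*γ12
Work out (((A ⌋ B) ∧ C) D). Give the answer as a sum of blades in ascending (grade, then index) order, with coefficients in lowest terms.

step 1: 77/6 + 1/3*γ1 + 4/3*γ2
step 2: 539/12 - 21/4*γ1 + 14/3*γ2 - 73/6*γ12
step 3: 1243/30 - 137/90*γ1 + 13301/45*γ2 - 3466/45*γ12
Answer: 1243/30 - 137/90*γ1 + 13301/45*γ2 - 3466/45*γ12


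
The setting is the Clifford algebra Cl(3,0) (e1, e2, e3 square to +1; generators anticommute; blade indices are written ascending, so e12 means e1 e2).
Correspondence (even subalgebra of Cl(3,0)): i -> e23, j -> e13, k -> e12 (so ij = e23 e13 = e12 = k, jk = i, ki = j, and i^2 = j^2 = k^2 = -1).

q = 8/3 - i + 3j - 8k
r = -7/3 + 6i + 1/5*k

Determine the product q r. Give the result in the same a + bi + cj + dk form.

In blades: q = 8/3 - 8*e12 + 3*e13 - e23, r = -7/3 + 1/5*e12 + 6*e23.
Distribute q over r term by term (generator squares from the signature, products reordered to ascending indices): (8/3)*r = -56/9 + 8/15*e12 + 16*e23; (-8*e12)*r = 8/5 + 56/3*e12 - 48*e13; (3*e13)*r = -18*e12 - 7*e13 + 3/5*e23; (-e23)*r = 6 + 1/5*e13 + 7/3*e23.
Sum: 62/45 + 6/5*e12 - 274/5*e13 + 284/15*e23; translating back through the correspondence:
Answer: 62/45 + 284/15*i - 274/5*j + 6/5*k


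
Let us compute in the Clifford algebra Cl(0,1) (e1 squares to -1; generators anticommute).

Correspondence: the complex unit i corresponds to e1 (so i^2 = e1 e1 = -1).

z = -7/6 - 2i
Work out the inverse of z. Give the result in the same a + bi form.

In blades: z = -7/6 - 2*e1.
With qbar = -7/6 + 2*e1 (scalar fixed, mapped units negated), z qbar = 193/36 (the sum of squared coefficients), so z^-1 = qbar / (193/36) = -42/193 + 72/193*e1; translating back:
Answer: -42/193 + 72/193*i


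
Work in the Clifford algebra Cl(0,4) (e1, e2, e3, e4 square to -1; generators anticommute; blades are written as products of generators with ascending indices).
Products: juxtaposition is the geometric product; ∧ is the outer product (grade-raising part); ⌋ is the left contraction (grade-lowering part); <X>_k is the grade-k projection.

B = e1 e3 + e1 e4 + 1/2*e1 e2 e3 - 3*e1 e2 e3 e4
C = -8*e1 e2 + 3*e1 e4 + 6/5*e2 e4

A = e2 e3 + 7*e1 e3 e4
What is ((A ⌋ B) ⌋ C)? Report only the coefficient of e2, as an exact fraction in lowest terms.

step 1: -1/2*e1 - 21*e2 + 3*e1 e4
step 2: -9 + 168*e1 - 4*e2 + 267/10*e4
Answer: -4


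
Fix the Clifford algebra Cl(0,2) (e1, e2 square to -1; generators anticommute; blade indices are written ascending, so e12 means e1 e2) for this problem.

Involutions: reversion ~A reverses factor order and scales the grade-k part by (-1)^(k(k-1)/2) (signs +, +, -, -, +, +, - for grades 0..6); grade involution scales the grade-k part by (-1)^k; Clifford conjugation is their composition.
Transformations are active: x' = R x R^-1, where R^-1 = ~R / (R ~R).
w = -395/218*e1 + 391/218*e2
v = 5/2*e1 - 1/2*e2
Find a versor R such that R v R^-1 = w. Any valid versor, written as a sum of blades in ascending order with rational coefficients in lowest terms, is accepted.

A norm check does it: q(v) = q(w) = -13/2, hence R = v + w = 75/109*e1 + 141/109*e2 realises the map — parallel part kept, (v - w)/2 negated, v carried to w.
Answer: 75/109*e1 + 141/109*e2


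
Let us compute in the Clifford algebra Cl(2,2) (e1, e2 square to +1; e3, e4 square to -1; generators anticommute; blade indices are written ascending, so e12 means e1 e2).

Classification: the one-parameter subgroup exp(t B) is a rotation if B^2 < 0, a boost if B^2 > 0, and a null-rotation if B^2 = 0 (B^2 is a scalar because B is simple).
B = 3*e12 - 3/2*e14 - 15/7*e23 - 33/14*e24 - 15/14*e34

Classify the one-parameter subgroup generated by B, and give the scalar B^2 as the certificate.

B^2 term by term: the squares give (3)^2*(e12)^2 + (-3/2)^2*(e14)^2 + (-15/7)^2*(e23)^2 + (-33/14)^2*(e24)^2 + (-15/14)^2*(e34)^2 = 9*(-1) + 9/4*(+1) + 225/49*(+1) + 1089/196*(+1) + 225/196*(-1) = 9/4 (each basis 2-blade squares to minus the product of its generators' squares); cross terms between blades sharing an index anticommute and cancel; the commuting (index-disjoint) pairs give grade-4 terms 2*c*c'*(blade product), which cancel blade by blade — e1234: -45/7 + 45/7 = 0 — confirming B is simple. So B^2 = 9/4.
Answer: boost, certificate B^2 = 9/4. Key observation: B^2 = 9/4 is a conjugation invariant, so its sign decides the class regardless of the surface form of B.


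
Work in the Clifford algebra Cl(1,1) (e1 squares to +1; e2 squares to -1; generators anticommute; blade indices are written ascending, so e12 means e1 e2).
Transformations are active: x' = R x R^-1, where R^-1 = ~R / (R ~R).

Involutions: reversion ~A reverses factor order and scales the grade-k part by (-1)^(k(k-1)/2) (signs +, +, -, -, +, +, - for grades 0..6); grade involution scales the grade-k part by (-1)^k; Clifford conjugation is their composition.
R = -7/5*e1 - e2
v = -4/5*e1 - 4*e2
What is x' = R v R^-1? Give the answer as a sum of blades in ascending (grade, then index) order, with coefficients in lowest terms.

~R = -7/5*e1 - e2, and R ~R = 24/25, so R^-1 = ~R / (24/25).
R v = -72/25 + 24/5*e12
Answer: 46/5*e1 + 10*e2


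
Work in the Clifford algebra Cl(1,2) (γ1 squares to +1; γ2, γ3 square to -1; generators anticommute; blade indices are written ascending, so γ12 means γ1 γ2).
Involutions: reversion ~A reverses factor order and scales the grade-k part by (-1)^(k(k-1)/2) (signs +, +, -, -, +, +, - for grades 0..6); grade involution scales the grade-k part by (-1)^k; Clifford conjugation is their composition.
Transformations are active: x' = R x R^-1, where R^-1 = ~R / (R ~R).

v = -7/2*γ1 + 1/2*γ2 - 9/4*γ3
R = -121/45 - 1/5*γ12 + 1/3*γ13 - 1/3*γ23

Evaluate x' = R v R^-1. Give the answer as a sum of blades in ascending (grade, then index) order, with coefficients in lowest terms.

~R = -121/45 + 1/5*γ12 - 1/3*γ13 + 1/3*γ23, and R ~R = 2912/405, so R^-1 = ~R / (2912/405).
R v = 1847/180*γ1 - 503/180*γ2 + 141/20*γ3 + 29/20*γ123
Answer: -8963/2080*γ1 + 3587/2080*γ2 - 153/52*γ3


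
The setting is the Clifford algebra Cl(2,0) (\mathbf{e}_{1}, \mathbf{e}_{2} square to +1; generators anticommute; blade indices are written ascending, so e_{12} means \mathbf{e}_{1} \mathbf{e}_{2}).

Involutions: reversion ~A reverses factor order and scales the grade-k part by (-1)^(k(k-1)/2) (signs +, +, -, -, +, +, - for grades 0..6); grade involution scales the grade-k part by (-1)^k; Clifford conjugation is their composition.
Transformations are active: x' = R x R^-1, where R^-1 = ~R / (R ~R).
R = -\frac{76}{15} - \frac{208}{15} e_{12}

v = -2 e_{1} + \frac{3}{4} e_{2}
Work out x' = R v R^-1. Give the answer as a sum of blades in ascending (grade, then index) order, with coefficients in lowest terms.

~R = -\frac{76}{15} + \frac{208}{15} e_{12}, and R ~R = \frac{9808}{45}, so R^-1 = ~R / (\frac{9808}{45}).
R v = -\frac{4}{15} e_{1} - \frac{473}{15} e_{2}
Answer: \frac{6168}{3065} e_{1} + \frac{8779}{12260} e_{2}


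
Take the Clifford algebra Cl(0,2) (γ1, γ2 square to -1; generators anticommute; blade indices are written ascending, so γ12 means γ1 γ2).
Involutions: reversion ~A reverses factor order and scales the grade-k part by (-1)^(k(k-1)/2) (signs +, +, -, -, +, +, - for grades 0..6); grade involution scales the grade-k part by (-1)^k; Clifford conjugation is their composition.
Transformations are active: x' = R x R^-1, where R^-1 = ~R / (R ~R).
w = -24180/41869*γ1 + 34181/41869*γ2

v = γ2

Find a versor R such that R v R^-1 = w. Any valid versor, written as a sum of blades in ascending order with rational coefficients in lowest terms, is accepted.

Reasoning: v^2 = w^2 = -1 since conjugation preserves the quadratic form; R = v + w = -24180/41869*γ1 + 76050/41869*γ2 is then valid when invertible, keeping its own part and reversing (v - w)/2.
Answer: -24180/41869*γ1 + 76050/41869*γ2


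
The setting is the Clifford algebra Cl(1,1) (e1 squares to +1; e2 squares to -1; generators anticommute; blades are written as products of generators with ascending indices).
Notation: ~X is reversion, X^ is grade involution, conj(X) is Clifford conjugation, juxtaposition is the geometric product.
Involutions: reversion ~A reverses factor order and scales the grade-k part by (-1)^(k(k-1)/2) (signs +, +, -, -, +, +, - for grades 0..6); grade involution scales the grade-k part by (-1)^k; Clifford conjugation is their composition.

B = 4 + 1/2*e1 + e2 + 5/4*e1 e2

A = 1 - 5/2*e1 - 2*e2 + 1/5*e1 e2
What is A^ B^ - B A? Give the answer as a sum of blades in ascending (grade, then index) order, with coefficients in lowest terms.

first term: 5 + 61/5*e1 + 409/40*e2 + 11/20*e1 e2
second term: 5 - 34/5*e1 - 151/40*e2 + 71/20*e1 e2
Answer: 19*e1 + 14*e2 - 3*e1 e2


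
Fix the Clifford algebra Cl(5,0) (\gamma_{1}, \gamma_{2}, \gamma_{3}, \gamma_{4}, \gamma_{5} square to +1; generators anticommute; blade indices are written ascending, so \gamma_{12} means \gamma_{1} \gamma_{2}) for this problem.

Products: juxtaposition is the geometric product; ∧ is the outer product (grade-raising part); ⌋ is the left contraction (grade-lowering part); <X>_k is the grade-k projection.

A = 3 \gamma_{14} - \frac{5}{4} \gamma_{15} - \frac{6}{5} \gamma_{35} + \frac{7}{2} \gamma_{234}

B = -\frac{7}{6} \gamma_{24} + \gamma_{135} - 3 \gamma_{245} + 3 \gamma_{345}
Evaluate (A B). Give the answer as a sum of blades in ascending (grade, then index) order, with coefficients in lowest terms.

step 1: \frac{6}{5} \gamma_{1} - \frac{16}{3} \gamma_{3} - \frac{18}{5} \gamma_{4} + \frac{7}{2} \gamma_{12} - \frac{21}{2} \gamma_{25} - \frac{21}{2} \gamma_{35} + \frac{15}{4} \gamma_{124} + 9 \gamma_{125} - \frac{15}{4} \gamma_{134} - 9 \gamma_{135} - \frac{18}{5} \gamma_{234} + 3 \gamma_{345} + \frac{119}{24} \gamma_{1245} - \frac{7}{5} \gamma_{2345}
Answer: \frac{6}{5} \gamma_{1} - \frac{16}{3} \gamma_{3} - \frac{18}{5} \gamma_{4} + \frac{7}{2} \gamma_{12} - \frac{21}{2} \gamma_{25} - \frac{21}{2} \gamma_{35} + \frac{15}{4} \gamma_{124} + 9 \gamma_{125} - \frac{15}{4} \gamma_{134} - 9 \gamma_{135} - \frac{18}{5} \gamma_{234} + 3 \gamma_{345} + \frac{119}{24} \gamma_{1245} - \frac{7}{5} \gamma_{2345}


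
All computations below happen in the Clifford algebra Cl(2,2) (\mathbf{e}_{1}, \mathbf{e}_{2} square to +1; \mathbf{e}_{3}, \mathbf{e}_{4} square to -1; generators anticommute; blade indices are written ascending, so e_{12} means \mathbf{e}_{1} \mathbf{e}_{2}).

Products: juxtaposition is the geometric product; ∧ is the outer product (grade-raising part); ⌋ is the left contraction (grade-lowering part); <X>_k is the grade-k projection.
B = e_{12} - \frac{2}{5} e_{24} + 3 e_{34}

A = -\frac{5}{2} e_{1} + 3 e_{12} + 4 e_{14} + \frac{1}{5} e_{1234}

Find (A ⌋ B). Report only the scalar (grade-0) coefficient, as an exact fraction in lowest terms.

step 1: -3 - \frac{5}{2} e_{2}
Answer: -3


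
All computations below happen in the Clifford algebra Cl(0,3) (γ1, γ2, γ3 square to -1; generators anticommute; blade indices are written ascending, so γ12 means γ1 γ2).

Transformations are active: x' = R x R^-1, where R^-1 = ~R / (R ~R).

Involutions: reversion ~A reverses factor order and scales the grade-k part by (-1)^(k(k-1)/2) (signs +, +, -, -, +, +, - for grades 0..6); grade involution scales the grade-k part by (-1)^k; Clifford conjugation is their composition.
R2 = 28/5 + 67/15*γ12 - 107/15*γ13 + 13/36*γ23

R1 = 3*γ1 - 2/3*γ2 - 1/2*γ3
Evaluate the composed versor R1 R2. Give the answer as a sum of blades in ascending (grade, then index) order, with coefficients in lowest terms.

Distribute over the terms of R1 (each basis-blade product reordered to ascending indices, repeated generators contracted through their squares):
(3*γ1) R2 = 84/5*γ1 - 67/5*γ2 + 107/5*γ3 + 13/12*γ123
(-2/3*γ2) R2 = -134/45*γ1 - 56/15*γ2 + 13/54*γ3 - 214/45*γ123
(-1/2*γ3) R2 = 107/30*γ1 - 13/72*γ2 - 14/5*γ3 - 67/30*γ123
Summing the partial products and collecting blades:
Answer: 313/18*γ1 - 6233/360*γ2 + 5087/270*γ3 - 1063/180*γ123


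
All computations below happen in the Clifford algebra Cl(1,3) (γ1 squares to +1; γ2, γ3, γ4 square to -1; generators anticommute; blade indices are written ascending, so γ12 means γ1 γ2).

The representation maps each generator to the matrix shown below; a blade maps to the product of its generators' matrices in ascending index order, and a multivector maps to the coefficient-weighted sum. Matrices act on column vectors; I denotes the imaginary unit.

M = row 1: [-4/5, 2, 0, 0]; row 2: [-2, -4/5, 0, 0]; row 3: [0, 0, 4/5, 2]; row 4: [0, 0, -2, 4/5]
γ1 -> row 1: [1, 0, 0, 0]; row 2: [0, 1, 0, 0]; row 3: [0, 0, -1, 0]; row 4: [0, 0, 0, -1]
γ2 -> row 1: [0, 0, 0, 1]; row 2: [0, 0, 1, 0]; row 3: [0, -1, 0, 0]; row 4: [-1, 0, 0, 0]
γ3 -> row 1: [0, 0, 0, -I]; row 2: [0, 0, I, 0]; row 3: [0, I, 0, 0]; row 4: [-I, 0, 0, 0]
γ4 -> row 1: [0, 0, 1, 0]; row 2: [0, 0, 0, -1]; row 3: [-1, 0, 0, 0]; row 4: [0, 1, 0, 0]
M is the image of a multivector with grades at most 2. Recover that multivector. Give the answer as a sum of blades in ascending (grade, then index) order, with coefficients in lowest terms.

Method: the blade images are trace-orthogonal — tr(rho(e_A) rho(e_B)^-1) = 4 if A = B and 0 otherwise — and rho(e_A)^-1 = (e_A)^2 * rho(e_A) with (e_A)^2 = +1 or -1, so the coefficient of e_A in the preimage is (e_A)^2 * tr(M rho(e_A))/4.
Nonzero projections over blades of grade <= 2: γ1: (γ1)^2 = +1, tr(M rho(γ1)) = -16/5, coefficient -4/5; γ24: (γ24)^2 = -1, tr(M rho(γ24)) = -8, coefficient 2. Every other blade of grade <= 2 projects to 0.
Answer: -4/5*γ1 + 2*γ24


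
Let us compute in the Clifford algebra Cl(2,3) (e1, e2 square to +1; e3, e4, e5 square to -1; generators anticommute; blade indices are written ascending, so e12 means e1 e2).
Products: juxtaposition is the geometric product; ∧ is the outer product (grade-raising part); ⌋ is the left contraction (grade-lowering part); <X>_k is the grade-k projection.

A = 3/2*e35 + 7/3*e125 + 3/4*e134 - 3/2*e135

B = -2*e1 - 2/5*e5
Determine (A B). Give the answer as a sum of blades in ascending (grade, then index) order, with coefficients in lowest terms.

step 1: 3/5*e3 + 14/15*e12 - 3/5*e13 - 14/3*e25 - 3/2*e34 + 3*e35 - 3*e135 - 3/10*e1345
Answer: 3/5*e3 + 14/15*e12 - 3/5*e13 - 14/3*e25 - 3/2*e34 + 3*e35 - 3*e135 - 3/10*e1345


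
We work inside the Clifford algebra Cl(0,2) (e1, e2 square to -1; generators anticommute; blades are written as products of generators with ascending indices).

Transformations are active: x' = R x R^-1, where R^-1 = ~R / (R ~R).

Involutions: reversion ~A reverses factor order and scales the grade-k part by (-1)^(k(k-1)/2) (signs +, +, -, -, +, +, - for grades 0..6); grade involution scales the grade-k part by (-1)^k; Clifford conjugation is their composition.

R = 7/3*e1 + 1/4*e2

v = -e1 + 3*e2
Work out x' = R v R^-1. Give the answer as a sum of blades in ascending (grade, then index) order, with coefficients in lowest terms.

~R = 7/3*e1 + 1/4*e2, and R ~R = -793/144, so R^-1 = ~R / (-793/144).
R v = 19/12 + 29/4*e1 e2
Answer: -271/793*e1 - 2493/793*e2


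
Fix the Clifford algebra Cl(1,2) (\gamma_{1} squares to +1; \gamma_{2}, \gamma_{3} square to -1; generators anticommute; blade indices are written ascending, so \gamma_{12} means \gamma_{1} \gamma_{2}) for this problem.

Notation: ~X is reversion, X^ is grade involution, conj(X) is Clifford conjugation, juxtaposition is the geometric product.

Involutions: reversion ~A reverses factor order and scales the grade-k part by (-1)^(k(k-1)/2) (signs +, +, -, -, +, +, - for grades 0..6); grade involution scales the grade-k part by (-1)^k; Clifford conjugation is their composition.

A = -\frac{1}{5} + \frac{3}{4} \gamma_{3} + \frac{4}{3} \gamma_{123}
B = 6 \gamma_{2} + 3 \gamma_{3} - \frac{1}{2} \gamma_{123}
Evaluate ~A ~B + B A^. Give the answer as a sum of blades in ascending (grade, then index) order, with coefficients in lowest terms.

first term: -\frac{19}{12} - \frac{6}{5} \gamma_{2} - \frac{3}{5} \gamma_{3} + \frac{29}{8} \gamma_{12} - 8 \gamma_{13} - \frac{9}{2} \gamma_{23} - \frac{1}{10} \gamma_{123}
second term: \frac{19}{12} - \frac{6}{5} \gamma_{2} - \frac{3}{5} \gamma_{3} + \frac{29}{8} \gamma_{12} - 8 \gamma_{13} - \frac{9}{2} \gamma_{23} + \frac{1}{10} \gamma_{123}
Answer: -\frac{12}{5} \gamma_{2} - \frac{6}{5} \gamma_{3} + \frac{29}{4} \gamma_{12} - 16 \gamma_{13} - 9 \gamma_{23}


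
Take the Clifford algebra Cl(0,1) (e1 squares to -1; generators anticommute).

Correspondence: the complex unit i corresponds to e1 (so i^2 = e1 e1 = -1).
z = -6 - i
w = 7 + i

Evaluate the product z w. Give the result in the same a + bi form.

In blades: z = -6 - e1, w = 7 + e1.
Distribute z over w term by term (generator squares from the signature, products reordered to ascending indices): (-6)*w = -42 - 6*e1; (-e1)*w = 1 - 7*e1.
Sum: -41 - 13*e1; translating back through the correspondence:
Answer: -41 - 13i


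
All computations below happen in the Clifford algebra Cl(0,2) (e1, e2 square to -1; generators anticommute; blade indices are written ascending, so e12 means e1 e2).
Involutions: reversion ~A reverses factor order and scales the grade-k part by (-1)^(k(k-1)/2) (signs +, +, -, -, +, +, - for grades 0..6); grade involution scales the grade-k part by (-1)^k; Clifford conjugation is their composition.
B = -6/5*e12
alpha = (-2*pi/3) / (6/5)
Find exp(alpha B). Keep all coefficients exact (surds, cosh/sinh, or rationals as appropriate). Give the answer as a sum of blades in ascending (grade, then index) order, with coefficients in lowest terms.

B^2 = (-6/5)^2*(e12)^2 = 36/25*(-1) = -36/25 (a basis 2-blade squares to minus the product of its generators' squares).
B^2 = -36/25 — circular case — the even/odd split gives cos and sin: l = 6/5, alpha*l = -2*pi/3, so exp(alpha B) = cos(-2*pi/3) + (sin(-2*pi/3)/(6/5))*B = -1/2 + (-5*sqrt(3)/12)*B.
Answer: -1/2 + sqrt(3)/2*e12


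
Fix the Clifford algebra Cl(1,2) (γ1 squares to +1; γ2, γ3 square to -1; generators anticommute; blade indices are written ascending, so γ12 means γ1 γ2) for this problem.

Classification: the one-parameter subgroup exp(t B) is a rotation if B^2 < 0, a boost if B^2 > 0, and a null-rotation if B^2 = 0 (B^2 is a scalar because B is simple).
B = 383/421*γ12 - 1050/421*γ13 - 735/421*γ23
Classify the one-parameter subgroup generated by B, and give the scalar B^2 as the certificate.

B^2 term by term: the squares give (383/421)^2*(γ12)^2 + (-1050/421)^2*(γ13)^2 + (-735/421)^2*(γ23)^2 = 146689/177241*(+1) + 1102500/177241*(+1) + 540225/177241*(-1) = 4 (each basis 2-blade squares to minus the product of its generators' squares); cross terms between blades sharing an index anticommute and cancel. So B^2 = 4.
Answer: boost, certificate B^2 = 4. The scalar 4 is the complete invariant here: its sign names the subgroup type.


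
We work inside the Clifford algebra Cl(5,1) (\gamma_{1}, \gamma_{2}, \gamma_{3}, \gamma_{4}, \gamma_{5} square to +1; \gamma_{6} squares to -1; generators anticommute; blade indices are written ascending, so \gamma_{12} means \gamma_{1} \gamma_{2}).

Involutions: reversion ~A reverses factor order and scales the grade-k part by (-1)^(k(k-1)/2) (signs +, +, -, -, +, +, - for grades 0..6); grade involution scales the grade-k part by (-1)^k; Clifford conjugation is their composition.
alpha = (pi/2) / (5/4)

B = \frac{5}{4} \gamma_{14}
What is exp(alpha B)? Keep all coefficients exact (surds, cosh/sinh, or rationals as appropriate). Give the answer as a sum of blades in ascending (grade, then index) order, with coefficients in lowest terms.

B^2 = (\frac{5}{4})^2*(\gamma_{14})^2 = \frac{25}{16}*(-1) = -\frac{25}{16} (a basis 2-blade squares to minus the product of its generators' squares).
B^2 = -\frac{25}{16} — a negative square means the series sums to a rotation: l = \frac{5}{4}, alpha*l = \frac{\pi}{2}, so exp(alpha B) = cos(\frac{\pi}{2}) + (sin(\frac{\pi}{2})/(\frac{5}{4}))*B = 0 + (\frac{4}{5})*B.
Answer: \gamma_{14}


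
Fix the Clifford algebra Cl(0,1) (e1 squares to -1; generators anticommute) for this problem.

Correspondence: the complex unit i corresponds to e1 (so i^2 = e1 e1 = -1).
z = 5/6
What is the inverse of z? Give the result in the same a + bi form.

In blades: z = 5/6.
With qbar = 5/6 (scalar fixed, mapped units negated), z qbar = 25/36 (the sum of squared coefficients), so z^-1 = qbar / (25/36) = 6/5; translating back:
Answer: 6/5


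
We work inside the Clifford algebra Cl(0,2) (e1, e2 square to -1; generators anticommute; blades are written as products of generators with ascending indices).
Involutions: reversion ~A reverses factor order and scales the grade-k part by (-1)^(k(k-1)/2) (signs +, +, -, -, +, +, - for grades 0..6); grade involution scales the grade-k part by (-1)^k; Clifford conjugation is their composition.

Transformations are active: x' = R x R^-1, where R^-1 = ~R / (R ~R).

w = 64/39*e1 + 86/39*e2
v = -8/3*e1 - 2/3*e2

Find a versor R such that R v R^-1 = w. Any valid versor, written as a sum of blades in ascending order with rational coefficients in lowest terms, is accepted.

Take R = v + w = -40/39*e1 + 20/13*e2. Because q(v) = q(w) = -68/9, conjugation by R sends v exactly to w.
Answer: -40/39*e1 + 20/13*e2


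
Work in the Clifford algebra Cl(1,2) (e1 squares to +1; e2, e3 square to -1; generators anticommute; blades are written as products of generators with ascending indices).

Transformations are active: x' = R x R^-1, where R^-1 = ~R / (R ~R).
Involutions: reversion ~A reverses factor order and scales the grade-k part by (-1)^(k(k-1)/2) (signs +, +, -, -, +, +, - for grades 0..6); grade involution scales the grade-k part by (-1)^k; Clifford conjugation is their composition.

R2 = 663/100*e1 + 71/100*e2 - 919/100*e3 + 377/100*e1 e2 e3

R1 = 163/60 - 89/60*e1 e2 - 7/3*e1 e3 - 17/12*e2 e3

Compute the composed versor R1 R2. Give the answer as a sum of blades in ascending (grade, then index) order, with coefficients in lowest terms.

Distribute over the terms of R1 (each basis-blade product reordered to ascending indices, repeated generators contracted through their squares):
(163/60) R2 = 36023/2000*e1 + 11573/6000*e2 - 149797/6000*e3 + 61451/6000*e1 e2 e3
(-89/60*e1 e2) R2 = 6319/6000*e1 + 19669/2000*e2 - 33553/6000*e3 + 81791/6000*e1 e2 e3
(-7/3*e1 e3) R2 = -6433/300*e1 + 2639/300*e2 + 1547/100*e3 + 497/300*e1 e2 e3
(-17/12*e2 e3) R2 = 6409/1200*e1 - 15623/1200*e2 - 1207/1200*e3 - 3757/400*e1 e2 e3
Summing the partial products and collecting blades:
Answer: 17773/6000*e1 + 9049/1200*e2 - 19313/1200*e3 + 96827/6000*e1 e2 e3
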